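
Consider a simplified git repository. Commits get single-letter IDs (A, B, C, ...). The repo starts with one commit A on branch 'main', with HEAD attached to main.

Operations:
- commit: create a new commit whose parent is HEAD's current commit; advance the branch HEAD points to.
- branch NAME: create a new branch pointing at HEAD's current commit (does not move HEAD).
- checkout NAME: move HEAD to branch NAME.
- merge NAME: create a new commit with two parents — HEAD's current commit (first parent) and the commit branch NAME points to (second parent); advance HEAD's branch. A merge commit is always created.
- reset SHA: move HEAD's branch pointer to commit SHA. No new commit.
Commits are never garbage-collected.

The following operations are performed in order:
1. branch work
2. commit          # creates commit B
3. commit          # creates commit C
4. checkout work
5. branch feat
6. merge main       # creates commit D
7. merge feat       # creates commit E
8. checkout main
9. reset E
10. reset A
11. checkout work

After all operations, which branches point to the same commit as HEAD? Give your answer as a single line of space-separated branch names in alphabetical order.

Answer: work

Derivation:
After op 1 (branch): HEAD=main@A [main=A work=A]
After op 2 (commit): HEAD=main@B [main=B work=A]
After op 3 (commit): HEAD=main@C [main=C work=A]
After op 4 (checkout): HEAD=work@A [main=C work=A]
After op 5 (branch): HEAD=work@A [feat=A main=C work=A]
After op 6 (merge): HEAD=work@D [feat=A main=C work=D]
After op 7 (merge): HEAD=work@E [feat=A main=C work=E]
After op 8 (checkout): HEAD=main@C [feat=A main=C work=E]
After op 9 (reset): HEAD=main@E [feat=A main=E work=E]
After op 10 (reset): HEAD=main@A [feat=A main=A work=E]
After op 11 (checkout): HEAD=work@E [feat=A main=A work=E]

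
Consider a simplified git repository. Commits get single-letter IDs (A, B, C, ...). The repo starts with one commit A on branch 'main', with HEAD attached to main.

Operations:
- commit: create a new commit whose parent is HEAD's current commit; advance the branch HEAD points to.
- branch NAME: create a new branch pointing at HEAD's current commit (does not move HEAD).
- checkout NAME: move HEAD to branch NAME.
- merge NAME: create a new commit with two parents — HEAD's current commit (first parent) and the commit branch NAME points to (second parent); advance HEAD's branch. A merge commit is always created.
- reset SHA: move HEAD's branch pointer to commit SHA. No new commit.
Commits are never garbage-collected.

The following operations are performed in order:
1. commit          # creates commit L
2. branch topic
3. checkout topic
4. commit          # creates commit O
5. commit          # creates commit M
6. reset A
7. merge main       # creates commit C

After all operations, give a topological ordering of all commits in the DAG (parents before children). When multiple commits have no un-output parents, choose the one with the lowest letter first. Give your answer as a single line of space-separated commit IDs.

After op 1 (commit): HEAD=main@L [main=L]
After op 2 (branch): HEAD=main@L [main=L topic=L]
After op 3 (checkout): HEAD=topic@L [main=L topic=L]
After op 4 (commit): HEAD=topic@O [main=L topic=O]
After op 5 (commit): HEAD=topic@M [main=L topic=M]
After op 6 (reset): HEAD=topic@A [main=L topic=A]
After op 7 (merge): HEAD=topic@C [main=L topic=C]
commit A: parents=[]
commit C: parents=['A', 'L']
commit L: parents=['A']
commit M: parents=['O']
commit O: parents=['L']

Answer: A L C O M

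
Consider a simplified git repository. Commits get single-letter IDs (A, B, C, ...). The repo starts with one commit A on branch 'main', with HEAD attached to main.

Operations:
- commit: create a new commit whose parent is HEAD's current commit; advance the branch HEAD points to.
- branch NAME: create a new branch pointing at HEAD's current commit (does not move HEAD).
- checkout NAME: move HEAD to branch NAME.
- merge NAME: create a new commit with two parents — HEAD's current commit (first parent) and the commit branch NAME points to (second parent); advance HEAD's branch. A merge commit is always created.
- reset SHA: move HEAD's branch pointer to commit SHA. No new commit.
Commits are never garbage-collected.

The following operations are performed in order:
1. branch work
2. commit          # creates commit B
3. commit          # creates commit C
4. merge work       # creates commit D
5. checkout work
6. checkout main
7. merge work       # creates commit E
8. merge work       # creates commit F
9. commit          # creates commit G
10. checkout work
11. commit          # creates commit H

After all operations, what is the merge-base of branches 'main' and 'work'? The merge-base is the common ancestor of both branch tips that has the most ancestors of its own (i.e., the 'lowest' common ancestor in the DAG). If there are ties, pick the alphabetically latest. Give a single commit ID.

Answer: A

Derivation:
After op 1 (branch): HEAD=main@A [main=A work=A]
After op 2 (commit): HEAD=main@B [main=B work=A]
After op 3 (commit): HEAD=main@C [main=C work=A]
After op 4 (merge): HEAD=main@D [main=D work=A]
After op 5 (checkout): HEAD=work@A [main=D work=A]
After op 6 (checkout): HEAD=main@D [main=D work=A]
After op 7 (merge): HEAD=main@E [main=E work=A]
After op 8 (merge): HEAD=main@F [main=F work=A]
After op 9 (commit): HEAD=main@G [main=G work=A]
After op 10 (checkout): HEAD=work@A [main=G work=A]
After op 11 (commit): HEAD=work@H [main=G work=H]
ancestors(main=G): ['A', 'B', 'C', 'D', 'E', 'F', 'G']
ancestors(work=H): ['A', 'H']
common: ['A']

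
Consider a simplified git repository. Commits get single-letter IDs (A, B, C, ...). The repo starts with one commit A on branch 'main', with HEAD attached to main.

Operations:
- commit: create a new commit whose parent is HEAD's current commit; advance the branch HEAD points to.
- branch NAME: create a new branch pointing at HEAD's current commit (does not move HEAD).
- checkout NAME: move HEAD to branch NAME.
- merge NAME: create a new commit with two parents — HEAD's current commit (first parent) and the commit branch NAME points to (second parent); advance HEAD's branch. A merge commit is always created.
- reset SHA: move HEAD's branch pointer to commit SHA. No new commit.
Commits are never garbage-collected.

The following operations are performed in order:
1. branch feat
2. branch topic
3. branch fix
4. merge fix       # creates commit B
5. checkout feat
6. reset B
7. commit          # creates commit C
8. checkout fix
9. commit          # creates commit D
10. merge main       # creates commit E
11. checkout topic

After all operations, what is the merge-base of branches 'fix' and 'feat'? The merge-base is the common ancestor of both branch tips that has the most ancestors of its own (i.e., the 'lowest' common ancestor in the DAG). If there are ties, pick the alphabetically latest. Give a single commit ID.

Answer: B

Derivation:
After op 1 (branch): HEAD=main@A [feat=A main=A]
After op 2 (branch): HEAD=main@A [feat=A main=A topic=A]
After op 3 (branch): HEAD=main@A [feat=A fix=A main=A topic=A]
After op 4 (merge): HEAD=main@B [feat=A fix=A main=B topic=A]
After op 5 (checkout): HEAD=feat@A [feat=A fix=A main=B topic=A]
After op 6 (reset): HEAD=feat@B [feat=B fix=A main=B topic=A]
After op 7 (commit): HEAD=feat@C [feat=C fix=A main=B topic=A]
After op 8 (checkout): HEAD=fix@A [feat=C fix=A main=B topic=A]
After op 9 (commit): HEAD=fix@D [feat=C fix=D main=B topic=A]
After op 10 (merge): HEAD=fix@E [feat=C fix=E main=B topic=A]
After op 11 (checkout): HEAD=topic@A [feat=C fix=E main=B topic=A]
ancestors(fix=E): ['A', 'B', 'D', 'E']
ancestors(feat=C): ['A', 'B', 'C']
common: ['A', 'B']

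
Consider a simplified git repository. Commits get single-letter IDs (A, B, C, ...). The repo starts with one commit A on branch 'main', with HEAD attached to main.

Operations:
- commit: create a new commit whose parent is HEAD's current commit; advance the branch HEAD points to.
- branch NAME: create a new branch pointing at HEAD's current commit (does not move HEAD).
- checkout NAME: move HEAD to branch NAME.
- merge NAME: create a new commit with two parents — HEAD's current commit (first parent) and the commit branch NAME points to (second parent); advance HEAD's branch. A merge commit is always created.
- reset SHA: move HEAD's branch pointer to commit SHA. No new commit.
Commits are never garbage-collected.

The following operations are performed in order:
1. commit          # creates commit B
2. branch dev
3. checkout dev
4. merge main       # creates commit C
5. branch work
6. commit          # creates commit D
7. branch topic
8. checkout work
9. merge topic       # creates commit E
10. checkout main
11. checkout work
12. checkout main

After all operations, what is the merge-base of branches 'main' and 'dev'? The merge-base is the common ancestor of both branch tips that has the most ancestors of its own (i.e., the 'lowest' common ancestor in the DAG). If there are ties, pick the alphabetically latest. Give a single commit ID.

Answer: B

Derivation:
After op 1 (commit): HEAD=main@B [main=B]
After op 2 (branch): HEAD=main@B [dev=B main=B]
After op 3 (checkout): HEAD=dev@B [dev=B main=B]
After op 4 (merge): HEAD=dev@C [dev=C main=B]
After op 5 (branch): HEAD=dev@C [dev=C main=B work=C]
After op 6 (commit): HEAD=dev@D [dev=D main=B work=C]
After op 7 (branch): HEAD=dev@D [dev=D main=B topic=D work=C]
After op 8 (checkout): HEAD=work@C [dev=D main=B topic=D work=C]
After op 9 (merge): HEAD=work@E [dev=D main=B topic=D work=E]
After op 10 (checkout): HEAD=main@B [dev=D main=B topic=D work=E]
After op 11 (checkout): HEAD=work@E [dev=D main=B topic=D work=E]
After op 12 (checkout): HEAD=main@B [dev=D main=B topic=D work=E]
ancestors(main=B): ['A', 'B']
ancestors(dev=D): ['A', 'B', 'C', 'D']
common: ['A', 'B']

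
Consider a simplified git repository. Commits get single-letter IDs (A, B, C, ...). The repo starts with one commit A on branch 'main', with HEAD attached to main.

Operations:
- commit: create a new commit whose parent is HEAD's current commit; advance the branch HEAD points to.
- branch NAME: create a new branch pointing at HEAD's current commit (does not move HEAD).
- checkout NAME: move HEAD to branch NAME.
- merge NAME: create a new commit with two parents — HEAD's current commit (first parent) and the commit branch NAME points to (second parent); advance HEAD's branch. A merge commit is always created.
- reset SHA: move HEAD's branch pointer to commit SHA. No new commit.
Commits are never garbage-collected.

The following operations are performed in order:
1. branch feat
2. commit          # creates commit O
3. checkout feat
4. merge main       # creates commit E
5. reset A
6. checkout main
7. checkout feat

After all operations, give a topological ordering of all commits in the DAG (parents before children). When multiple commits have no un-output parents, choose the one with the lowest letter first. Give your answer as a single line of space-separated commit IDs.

Answer: A O E

Derivation:
After op 1 (branch): HEAD=main@A [feat=A main=A]
After op 2 (commit): HEAD=main@O [feat=A main=O]
After op 3 (checkout): HEAD=feat@A [feat=A main=O]
After op 4 (merge): HEAD=feat@E [feat=E main=O]
After op 5 (reset): HEAD=feat@A [feat=A main=O]
After op 6 (checkout): HEAD=main@O [feat=A main=O]
After op 7 (checkout): HEAD=feat@A [feat=A main=O]
commit A: parents=[]
commit E: parents=['A', 'O']
commit O: parents=['A']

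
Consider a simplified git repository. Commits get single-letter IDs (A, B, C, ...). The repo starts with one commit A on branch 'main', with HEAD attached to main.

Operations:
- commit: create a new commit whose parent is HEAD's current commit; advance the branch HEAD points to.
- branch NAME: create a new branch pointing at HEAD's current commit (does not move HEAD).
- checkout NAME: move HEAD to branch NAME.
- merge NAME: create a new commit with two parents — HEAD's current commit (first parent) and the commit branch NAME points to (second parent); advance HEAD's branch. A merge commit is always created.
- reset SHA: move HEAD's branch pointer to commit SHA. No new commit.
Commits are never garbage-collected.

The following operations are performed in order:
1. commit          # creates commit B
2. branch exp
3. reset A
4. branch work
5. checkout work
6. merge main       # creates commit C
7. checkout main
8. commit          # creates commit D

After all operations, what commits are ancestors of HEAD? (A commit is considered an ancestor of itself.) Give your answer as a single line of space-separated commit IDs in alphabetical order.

After op 1 (commit): HEAD=main@B [main=B]
After op 2 (branch): HEAD=main@B [exp=B main=B]
After op 3 (reset): HEAD=main@A [exp=B main=A]
After op 4 (branch): HEAD=main@A [exp=B main=A work=A]
After op 5 (checkout): HEAD=work@A [exp=B main=A work=A]
After op 6 (merge): HEAD=work@C [exp=B main=A work=C]
After op 7 (checkout): HEAD=main@A [exp=B main=A work=C]
After op 8 (commit): HEAD=main@D [exp=B main=D work=C]

Answer: A D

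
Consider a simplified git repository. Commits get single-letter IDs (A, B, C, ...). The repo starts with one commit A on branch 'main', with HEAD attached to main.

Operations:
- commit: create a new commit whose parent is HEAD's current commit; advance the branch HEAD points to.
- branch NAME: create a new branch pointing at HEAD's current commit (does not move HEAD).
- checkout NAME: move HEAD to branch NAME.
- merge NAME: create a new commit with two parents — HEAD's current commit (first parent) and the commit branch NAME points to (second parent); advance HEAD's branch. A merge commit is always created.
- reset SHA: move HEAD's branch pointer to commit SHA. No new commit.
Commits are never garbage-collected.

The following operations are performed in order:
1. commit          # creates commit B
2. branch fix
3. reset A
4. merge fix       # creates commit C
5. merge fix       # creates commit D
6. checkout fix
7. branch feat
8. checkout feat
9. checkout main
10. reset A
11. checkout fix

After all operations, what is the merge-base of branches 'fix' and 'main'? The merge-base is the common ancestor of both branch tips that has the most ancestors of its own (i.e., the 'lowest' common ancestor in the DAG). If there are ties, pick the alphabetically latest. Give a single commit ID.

After op 1 (commit): HEAD=main@B [main=B]
After op 2 (branch): HEAD=main@B [fix=B main=B]
After op 3 (reset): HEAD=main@A [fix=B main=A]
After op 4 (merge): HEAD=main@C [fix=B main=C]
After op 5 (merge): HEAD=main@D [fix=B main=D]
After op 6 (checkout): HEAD=fix@B [fix=B main=D]
After op 7 (branch): HEAD=fix@B [feat=B fix=B main=D]
After op 8 (checkout): HEAD=feat@B [feat=B fix=B main=D]
After op 9 (checkout): HEAD=main@D [feat=B fix=B main=D]
After op 10 (reset): HEAD=main@A [feat=B fix=B main=A]
After op 11 (checkout): HEAD=fix@B [feat=B fix=B main=A]
ancestors(fix=B): ['A', 'B']
ancestors(main=A): ['A']
common: ['A']

Answer: A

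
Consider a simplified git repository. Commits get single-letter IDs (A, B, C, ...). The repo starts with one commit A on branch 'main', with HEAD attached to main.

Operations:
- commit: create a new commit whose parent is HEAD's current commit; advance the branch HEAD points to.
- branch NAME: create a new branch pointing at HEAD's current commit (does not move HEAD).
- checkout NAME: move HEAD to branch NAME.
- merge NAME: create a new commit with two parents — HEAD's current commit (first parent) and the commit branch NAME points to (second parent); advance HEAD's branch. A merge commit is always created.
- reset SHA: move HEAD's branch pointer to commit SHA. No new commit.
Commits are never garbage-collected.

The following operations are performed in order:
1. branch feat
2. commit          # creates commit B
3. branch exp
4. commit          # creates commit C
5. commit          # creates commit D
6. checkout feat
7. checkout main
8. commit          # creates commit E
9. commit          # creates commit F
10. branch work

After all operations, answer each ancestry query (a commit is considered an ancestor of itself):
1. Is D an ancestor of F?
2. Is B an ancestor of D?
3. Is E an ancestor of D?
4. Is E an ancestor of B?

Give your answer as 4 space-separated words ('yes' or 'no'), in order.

After op 1 (branch): HEAD=main@A [feat=A main=A]
After op 2 (commit): HEAD=main@B [feat=A main=B]
After op 3 (branch): HEAD=main@B [exp=B feat=A main=B]
After op 4 (commit): HEAD=main@C [exp=B feat=A main=C]
After op 5 (commit): HEAD=main@D [exp=B feat=A main=D]
After op 6 (checkout): HEAD=feat@A [exp=B feat=A main=D]
After op 7 (checkout): HEAD=main@D [exp=B feat=A main=D]
After op 8 (commit): HEAD=main@E [exp=B feat=A main=E]
After op 9 (commit): HEAD=main@F [exp=B feat=A main=F]
After op 10 (branch): HEAD=main@F [exp=B feat=A main=F work=F]
ancestors(F) = {A,B,C,D,E,F}; D in? yes
ancestors(D) = {A,B,C,D}; B in? yes
ancestors(D) = {A,B,C,D}; E in? no
ancestors(B) = {A,B}; E in? no

Answer: yes yes no no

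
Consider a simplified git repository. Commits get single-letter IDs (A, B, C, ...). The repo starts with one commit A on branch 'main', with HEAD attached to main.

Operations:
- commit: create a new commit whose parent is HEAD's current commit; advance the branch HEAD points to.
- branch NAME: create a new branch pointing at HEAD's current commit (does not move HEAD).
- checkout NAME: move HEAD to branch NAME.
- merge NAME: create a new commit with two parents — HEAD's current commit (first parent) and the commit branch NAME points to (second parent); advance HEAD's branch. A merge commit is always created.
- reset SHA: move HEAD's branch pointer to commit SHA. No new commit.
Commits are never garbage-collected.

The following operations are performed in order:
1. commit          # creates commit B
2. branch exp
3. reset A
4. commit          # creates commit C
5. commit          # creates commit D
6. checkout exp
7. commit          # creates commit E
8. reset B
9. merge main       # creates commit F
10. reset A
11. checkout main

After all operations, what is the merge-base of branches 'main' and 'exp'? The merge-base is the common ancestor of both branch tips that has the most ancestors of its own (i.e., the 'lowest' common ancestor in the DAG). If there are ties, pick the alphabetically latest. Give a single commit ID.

After op 1 (commit): HEAD=main@B [main=B]
After op 2 (branch): HEAD=main@B [exp=B main=B]
After op 3 (reset): HEAD=main@A [exp=B main=A]
After op 4 (commit): HEAD=main@C [exp=B main=C]
After op 5 (commit): HEAD=main@D [exp=B main=D]
After op 6 (checkout): HEAD=exp@B [exp=B main=D]
After op 7 (commit): HEAD=exp@E [exp=E main=D]
After op 8 (reset): HEAD=exp@B [exp=B main=D]
After op 9 (merge): HEAD=exp@F [exp=F main=D]
After op 10 (reset): HEAD=exp@A [exp=A main=D]
After op 11 (checkout): HEAD=main@D [exp=A main=D]
ancestors(main=D): ['A', 'C', 'D']
ancestors(exp=A): ['A']
common: ['A']

Answer: A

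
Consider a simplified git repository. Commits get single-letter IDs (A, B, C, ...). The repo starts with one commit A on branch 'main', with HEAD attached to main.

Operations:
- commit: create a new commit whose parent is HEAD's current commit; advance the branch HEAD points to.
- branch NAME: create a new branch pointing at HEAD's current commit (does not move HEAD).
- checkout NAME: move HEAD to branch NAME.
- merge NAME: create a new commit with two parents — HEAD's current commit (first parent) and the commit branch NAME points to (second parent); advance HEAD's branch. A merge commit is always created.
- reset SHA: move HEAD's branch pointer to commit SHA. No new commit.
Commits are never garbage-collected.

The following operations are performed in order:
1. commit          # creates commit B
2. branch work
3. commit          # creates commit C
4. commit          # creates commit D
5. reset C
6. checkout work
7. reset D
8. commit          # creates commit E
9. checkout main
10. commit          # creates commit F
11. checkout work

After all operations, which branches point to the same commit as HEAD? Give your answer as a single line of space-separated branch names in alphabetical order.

Answer: work

Derivation:
After op 1 (commit): HEAD=main@B [main=B]
After op 2 (branch): HEAD=main@B [main=B work=B]
After op 3 (commit): HEAD=main@C [main=C work=B]
After op 4 (commit): HEAD=main@D [main=D work=B]
After op 5 (reset): HEAD=main@C [main=C work=B]
After op 6 (checkout): HEAD=work@B [main=C work=B]
After op 7 (reset): HEAD=work@D [main=C work=D]
After op 8 (commit): HEAD=work@E [main=C work=E]
After op 9 (checkout): HEAD=main@C [main=C work=E]
After op 10 (commit): HEAD=main@F [main=F work=E]
After op 11 (checkout): HEAD=work@E [main=F work=E]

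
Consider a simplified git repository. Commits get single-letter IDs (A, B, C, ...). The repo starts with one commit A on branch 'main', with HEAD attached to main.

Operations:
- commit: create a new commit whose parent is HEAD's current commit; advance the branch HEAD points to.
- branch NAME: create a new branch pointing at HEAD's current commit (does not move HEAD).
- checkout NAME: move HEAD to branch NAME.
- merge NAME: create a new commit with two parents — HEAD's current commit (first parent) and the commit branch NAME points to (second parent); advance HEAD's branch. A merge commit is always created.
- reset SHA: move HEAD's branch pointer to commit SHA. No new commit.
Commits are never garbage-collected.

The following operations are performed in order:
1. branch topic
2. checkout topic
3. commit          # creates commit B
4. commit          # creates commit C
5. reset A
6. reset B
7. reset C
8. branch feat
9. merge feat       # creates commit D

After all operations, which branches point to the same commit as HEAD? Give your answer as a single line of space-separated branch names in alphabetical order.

After op 1 (branch): HEAD=main@A [main=A topic=A]
After op 2 (checkout): HEAD=topic@A [main=A topic=A]
After op 3 (commit): HEAD=topic@B [main=A topic=B]
After op 4 (commit): HEAD=topic@C [main=A topic=C]
After op 5 (reset): HEAD=topic@A [main=A topic=A]
After op 6 (reset): HEAD=topic@B [main=A topic=B]
After op 7 (reset): HEAD=topic@C [main=A topic=C]
After op 8 (branch): HEAD=topic@C [feat=C main=A topic=C]
After op 9 (merge): HEAD=topic@D [feat=C main=A topic=D]

Answer: topic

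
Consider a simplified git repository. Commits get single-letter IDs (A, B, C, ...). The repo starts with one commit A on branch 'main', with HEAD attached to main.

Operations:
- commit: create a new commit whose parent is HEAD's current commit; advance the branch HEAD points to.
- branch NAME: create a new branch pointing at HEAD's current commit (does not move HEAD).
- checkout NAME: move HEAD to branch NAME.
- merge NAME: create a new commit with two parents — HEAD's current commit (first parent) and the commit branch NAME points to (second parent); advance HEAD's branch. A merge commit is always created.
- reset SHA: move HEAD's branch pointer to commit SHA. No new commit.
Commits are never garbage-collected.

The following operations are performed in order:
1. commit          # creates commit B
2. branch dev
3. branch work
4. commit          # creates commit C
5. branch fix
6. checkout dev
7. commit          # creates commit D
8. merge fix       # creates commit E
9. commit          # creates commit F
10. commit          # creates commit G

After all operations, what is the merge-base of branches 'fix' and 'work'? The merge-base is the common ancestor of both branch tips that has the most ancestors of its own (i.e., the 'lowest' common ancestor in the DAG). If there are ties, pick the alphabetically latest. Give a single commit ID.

After op 1 (commit): HEAD=main@B [main=B]
After op 2 (branch): HEAD=main@B [dev=B main=B]
After op 3 (branch): HEAD=main@B [dev=B main=B work=B]
After op 4 (commit): HEAD=main@C [dev=B main=C work=B]
After op 5 (branch): HEAD=main@C [dev=B fix=C main=C work=B]
After op 6 (checkout): HEAD=dev@B [dev=B fix=C main=C work=B]
After op 7 (commit): HEAD=dev@D [dev=D fix=C main=C work=B]
After op 8 (merge): HEAD=dev@E [dev=E fix=C main=C work=B]
After op 9 (commit): HEAD=dev@F [dev=F fix=C main=C work=B]
After op 10 (commit): HEAD=dev@G [dev=G fix=C main=C work=B]
ancestors(fix=C): ['A', 'B', 'C']
ancestors(work=B): ['A', 'B']
common: ['A', 'B']

Answer: B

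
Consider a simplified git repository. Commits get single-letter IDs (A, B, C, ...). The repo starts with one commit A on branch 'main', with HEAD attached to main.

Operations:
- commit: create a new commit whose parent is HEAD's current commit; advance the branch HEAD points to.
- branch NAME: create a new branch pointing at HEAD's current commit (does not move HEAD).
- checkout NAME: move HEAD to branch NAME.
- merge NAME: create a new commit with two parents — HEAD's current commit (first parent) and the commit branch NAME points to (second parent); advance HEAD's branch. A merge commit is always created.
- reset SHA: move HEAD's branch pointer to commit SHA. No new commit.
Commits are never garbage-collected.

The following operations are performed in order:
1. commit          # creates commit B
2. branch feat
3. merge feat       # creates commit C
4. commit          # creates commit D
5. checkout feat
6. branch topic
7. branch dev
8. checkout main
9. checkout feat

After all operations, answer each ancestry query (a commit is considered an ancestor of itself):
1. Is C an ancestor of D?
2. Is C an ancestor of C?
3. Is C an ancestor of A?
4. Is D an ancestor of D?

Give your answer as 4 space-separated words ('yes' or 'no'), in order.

Answer: yes yes no yes

Derivation:
After op 1 (commit): HEAD=main@B [main=B]
After op 2 (branch): HEAD=main@B [feat=B main=B]
After op 3 (merge): HEAD=main@C [feat=B main=C]
After op 4 (commit): HEAD=main@D [feat=B main=D]
After op 5 (checkout): HEAD=feat@B [feat=B main=D]
After op 6 (branch): HEAD=feat@B [feat=B main=D topic=B]
After op 7 (branch): HEAD=feat@B [dev=B feat=B main=D topic=B]
After op 8 (checkout): HEAD=main@D [dev=B feat=B main=D topic=B]
After op 9 (checkout): HEAD=feat@B [dev=B feat=B main=D topic=B]
ancestors(D) = {A,B,C,D}; C in? yes
ancestors(C) = {A,B,C}; C in? yes
ancestors(A) = {A}; C in? no
ancestors(D) = {A,B,C,D}; D in? yes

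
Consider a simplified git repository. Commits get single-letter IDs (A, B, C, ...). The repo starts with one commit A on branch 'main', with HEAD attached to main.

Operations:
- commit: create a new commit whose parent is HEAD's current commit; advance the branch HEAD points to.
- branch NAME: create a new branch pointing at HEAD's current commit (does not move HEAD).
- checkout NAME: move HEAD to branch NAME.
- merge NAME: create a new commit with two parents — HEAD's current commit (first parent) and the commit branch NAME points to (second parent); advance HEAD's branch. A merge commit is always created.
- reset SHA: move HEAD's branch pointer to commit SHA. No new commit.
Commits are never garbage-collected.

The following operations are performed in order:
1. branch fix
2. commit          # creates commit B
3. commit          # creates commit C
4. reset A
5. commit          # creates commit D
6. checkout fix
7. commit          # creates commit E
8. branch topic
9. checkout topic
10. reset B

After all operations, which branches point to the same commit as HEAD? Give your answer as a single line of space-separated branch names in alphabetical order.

Answer: topic

Derivation:
After op 1 (branch): HEAD=main@A [fix=A main=A]
After op 2 (commit): HEAD=main@B [fix=A main=B]
After op 3 (commit): HEAD=main@C [fix=A main=C]
After op 4 (reset): HEAD=main@A [fix=A main=A]
After op 5 (commit): HEAD=main@D [fix=A main=D]
After op 6 (checkout): HEAD=fix@A [fix=A main=D]
After op 7 (commit): HEAD=fix@E [fix=E main=D]
After op 8 (branch): HEAD=fix@E [fix=E main=D topic=E]
After op 9 (checkout): HEAD=topic@E [fix=E main=D topic=E]
After op 10 (reset): HEAD=topic@B [fix=E main=D topic=B]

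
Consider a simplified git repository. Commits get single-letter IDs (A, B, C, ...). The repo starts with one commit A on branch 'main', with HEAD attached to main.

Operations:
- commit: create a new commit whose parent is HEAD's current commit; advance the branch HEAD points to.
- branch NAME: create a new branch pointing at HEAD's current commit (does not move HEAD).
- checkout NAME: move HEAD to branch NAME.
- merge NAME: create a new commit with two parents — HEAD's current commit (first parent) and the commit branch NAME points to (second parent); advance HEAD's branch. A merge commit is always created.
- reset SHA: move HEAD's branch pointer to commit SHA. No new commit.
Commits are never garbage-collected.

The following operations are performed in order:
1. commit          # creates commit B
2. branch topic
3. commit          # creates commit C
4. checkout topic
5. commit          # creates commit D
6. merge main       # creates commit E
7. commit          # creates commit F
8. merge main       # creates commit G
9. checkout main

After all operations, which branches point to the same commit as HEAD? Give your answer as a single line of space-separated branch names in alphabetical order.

After op 1 (commit): HEAD=main@B [main=B]
After op 2 (branch): HEAD=main@B [main=B topic=B]
After op 3 (commit): HEAD=main@C [main=C topic=B]
After op 4 (checkout): HEAD=topic@B [main=C topic=B]
After op 5 (commit): HEAD=topic@D [main=C topic=D]
After op 6 (merge): HEAD=topic@E [main=C topic=E]
After op 7 (commit): HEAD=topic@F [main=C topic=F]
After op 8 (merge): HEAD=topic@G [main=C topic=G]
After op 9 (checkout): HEAD=main@C [main=C topic=G]

Answer: main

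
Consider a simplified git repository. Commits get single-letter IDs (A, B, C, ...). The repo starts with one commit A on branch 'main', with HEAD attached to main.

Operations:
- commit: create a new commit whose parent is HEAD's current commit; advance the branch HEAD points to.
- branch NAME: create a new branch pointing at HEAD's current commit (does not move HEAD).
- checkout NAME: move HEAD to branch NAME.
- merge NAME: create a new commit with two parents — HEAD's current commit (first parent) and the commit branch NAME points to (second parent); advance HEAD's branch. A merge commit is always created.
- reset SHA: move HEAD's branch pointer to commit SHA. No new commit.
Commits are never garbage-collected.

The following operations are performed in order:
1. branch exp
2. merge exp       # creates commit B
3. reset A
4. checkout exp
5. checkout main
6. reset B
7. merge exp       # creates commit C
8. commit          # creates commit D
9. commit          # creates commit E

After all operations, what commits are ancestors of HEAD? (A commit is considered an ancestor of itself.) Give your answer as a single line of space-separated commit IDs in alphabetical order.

Answer: A B C D E

Derivation:
After op 1 (branch): HEAD=main@A [exp=A main=A]
After op 2 (merge): HEAD=main@B [exp=A main=B]
After op 3 (reset): HEAD=main@A [exp=A main=A]
After op 4 (checkout): HEAD=exp@A [exp=A main=A]
After op 5 (checkout): HEAD=main@A [exp=A main=A]
After op 6 (reset): HEAD=main@B [exp=A main=B]
After op 7 (merge): HEAD=main@C [exp=A main=C]
After op 8 (commit): HEAD=main@D [exp=A main=D]
After op 9 (commit): HEAD=main@E [exp=A main=E]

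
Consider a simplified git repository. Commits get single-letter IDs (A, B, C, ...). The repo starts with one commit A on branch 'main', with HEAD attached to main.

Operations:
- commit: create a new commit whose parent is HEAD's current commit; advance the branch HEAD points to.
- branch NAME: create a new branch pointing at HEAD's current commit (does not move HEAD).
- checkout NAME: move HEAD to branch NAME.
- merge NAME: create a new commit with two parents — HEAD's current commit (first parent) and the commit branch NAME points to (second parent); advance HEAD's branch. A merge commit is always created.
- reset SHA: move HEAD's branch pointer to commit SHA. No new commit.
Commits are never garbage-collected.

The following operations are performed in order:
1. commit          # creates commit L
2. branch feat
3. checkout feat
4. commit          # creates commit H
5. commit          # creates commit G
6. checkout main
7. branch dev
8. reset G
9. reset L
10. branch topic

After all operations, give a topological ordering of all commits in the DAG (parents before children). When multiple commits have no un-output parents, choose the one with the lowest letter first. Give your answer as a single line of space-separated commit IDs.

Answer: A L H G

Derivation:
After op 1 (commit): HEAD=main@L [main=L]
After op 2 (branch): HEAD=main@L [feat=L main=L]
After op 3 (checkout): HEAD=feat@L [feat=L main=L]
After op 4 (commit): HEAD=feat@H [feat=H main=L]
After op 5 (commit): HEAD=feat@G [feat=G main=L]
After op 6 (checkout): HEAD=main@L [feat=G main=L]
After op 7 (branch): HEAD=main@L [dev=L feat=G main=L]
After op 8 (reset): HEAD=main@G [dev=L feat=G main=G]
After op 9 (reset): HEAD=main@L [dev=L feat=G main=L]
After op 10 (branch): HEAD=main@L [dev=L feat=G main=L topic=L]
commit A: parents=[]
commit G: parents=['H']
commit H: parents=['L']
commit L: parents=['A']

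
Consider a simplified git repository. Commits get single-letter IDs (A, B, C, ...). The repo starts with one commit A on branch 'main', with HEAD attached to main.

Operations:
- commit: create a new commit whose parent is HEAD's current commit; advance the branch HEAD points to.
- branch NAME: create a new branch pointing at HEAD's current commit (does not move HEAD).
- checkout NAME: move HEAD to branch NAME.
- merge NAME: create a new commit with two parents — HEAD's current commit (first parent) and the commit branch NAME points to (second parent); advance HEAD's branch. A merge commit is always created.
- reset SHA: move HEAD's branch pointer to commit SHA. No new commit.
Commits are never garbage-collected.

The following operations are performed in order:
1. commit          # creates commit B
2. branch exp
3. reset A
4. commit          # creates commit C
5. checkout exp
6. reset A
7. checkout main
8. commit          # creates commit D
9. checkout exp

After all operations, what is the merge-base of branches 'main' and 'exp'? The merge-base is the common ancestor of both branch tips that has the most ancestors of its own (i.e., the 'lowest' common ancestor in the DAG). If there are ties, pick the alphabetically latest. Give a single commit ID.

After op 1 (commit): HEAD=main@B [main=B]
After op 2 (branch): HEAD=main@B [exp=B main=B]
After op 3 (reset): HEAD=main@A [exp=B main=A]
After op 4 (commit): HEAD=main@C [exp=B main=C]
After op 5 (checkout): HEAD=exp@B [exp=B main=C]
After op 6 (reset): HEAD=exp@A [exp=A main=C]
After op 7 (checkout): HEAD=main@C [exp=A main=C]
After op 8 (commit): HEAD=main@D [exp=A main=D]
After op 9 (checkout): HEAD=exp@A [exp=A main=D]
ancestors(main=D): ['A', 'C', 'D']
ancestors(exp=A): ['A']
common: ['A']

Answer: A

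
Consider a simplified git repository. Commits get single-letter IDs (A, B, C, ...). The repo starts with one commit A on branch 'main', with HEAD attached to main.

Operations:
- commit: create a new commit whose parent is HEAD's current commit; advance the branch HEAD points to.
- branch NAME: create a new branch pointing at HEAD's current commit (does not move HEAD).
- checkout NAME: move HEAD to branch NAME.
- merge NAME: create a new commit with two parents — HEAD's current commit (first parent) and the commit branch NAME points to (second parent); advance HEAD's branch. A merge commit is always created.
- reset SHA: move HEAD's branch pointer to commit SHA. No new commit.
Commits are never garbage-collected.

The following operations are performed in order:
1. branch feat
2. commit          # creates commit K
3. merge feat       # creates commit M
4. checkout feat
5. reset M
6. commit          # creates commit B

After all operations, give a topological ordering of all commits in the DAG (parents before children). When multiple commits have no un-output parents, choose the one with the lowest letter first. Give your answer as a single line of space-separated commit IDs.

Answer: A K M B

Derivation:
After op 1 (branch): HEAD=main@A [feat=A main=A]
After op 2 (commit): HEAD=main@K [feat=A main=K]
After op 3 (merge): HEAD=main@M [feat=A main=M]
After op 4 (checkout): HEAD=feat@A [feat=A main=M]
After op 5 (reset): HEAD=feat@M [feat=M main=M]
After op 6 (commit): HEAD=feat@B [feat=B main=M]
commit A: parents=[]
commit B: parents=['M']
commit K: parents=['A']
commit M: parents=['K', 'A']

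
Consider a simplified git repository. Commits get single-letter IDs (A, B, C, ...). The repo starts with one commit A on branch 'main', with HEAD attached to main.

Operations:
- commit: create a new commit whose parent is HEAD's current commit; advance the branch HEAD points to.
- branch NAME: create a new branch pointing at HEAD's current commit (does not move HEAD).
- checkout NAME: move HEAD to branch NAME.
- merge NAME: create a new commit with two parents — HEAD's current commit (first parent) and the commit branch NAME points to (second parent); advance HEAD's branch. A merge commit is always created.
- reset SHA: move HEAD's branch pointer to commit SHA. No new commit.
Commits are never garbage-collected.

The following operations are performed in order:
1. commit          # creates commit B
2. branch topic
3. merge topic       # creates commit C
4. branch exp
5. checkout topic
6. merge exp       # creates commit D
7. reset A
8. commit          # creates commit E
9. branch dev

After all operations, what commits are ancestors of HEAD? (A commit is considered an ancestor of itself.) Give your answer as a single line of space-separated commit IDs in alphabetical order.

Answer: A E

Derivation:
After op 1 (commit): HEAD=main@B [main=B]
After op 2 (branch): HEAD=main@B [main=B topic=B]
After op 3 (merge): HEAD=main@C [main=C topic=B]
After op 4 (branch): HEAD=main@C [exp=C main=C topic=B]
After op 5 (checkout): HEAD=topic@B [exp=C main=C topic=B]
After op 6 (merge): HEAD=topic@D [exp=C main=C topic=D]
After op 7 (reset): HEAD=topic@A [exp=C main=C topic=A]
After op 8 (commit): HEAD=topic@E [exp=C main=C topic=E]
After op 9 (branch): HEAD=topic@E [dev=E exp=C main=C topic=E]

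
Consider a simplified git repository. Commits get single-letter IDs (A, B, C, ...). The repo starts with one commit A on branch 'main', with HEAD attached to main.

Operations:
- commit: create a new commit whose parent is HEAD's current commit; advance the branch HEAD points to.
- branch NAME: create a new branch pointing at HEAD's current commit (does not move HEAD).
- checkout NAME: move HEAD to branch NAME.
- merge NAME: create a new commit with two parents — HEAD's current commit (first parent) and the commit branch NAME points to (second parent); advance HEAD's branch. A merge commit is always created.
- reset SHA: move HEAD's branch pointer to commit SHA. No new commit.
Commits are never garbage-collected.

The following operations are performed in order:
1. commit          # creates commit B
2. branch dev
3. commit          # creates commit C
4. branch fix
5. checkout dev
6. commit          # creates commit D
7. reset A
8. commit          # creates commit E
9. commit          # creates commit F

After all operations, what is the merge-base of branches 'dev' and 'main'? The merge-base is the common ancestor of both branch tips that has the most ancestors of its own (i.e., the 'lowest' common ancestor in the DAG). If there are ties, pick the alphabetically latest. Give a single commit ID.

Answer: A

Derivation:
After op 1 (commit): HEAD=main@B [main=B]
After op 2 (branch): HEAD=main@B [dev=B main=B]
After op 3 (commit): HEAD=main@C [dev=B main=C]
After op 4 (branch): HEAD=main@C [dev=B fix=C main=C]
After op 5 (checkout): HEAD=dev@B [dev=B fix=C main=C]
After op 6 (commit): HEAD=dev@D [dev=D fix=C main=C]
After op 7 (reset): HEAD=dev@A [dev=A fix=C main=C]
After op 8 (commit): HEAD=dev@E [dev=E fix=C main=C]
After op 9 (commit): HEAD=dev@F [dev=F fix=C main=C]
ancestors(dev=F): ['A', 'E', 'F']
ancestors(main=C): ['A', 'B', 'C']
common: ['A']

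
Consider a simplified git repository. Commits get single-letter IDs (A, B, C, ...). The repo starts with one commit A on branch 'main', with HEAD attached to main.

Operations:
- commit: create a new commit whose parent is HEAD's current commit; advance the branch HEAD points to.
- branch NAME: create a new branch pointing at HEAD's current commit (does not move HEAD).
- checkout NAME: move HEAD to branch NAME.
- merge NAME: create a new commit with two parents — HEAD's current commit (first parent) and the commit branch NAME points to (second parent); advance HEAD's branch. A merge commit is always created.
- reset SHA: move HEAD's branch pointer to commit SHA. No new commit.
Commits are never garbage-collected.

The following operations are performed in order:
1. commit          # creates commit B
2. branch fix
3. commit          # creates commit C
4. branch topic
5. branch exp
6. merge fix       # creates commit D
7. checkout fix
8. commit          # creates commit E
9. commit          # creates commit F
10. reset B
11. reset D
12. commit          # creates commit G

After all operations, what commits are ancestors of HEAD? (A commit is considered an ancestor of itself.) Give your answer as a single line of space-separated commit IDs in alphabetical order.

After op 1 (commit): HEAD=main@B [main=B]
After op 2 (branch): HEAD=main@B [fix=B main=B]
After op 3 (commit): HEAD=main@C [fix=B main=C]
After op 4 (branch): HEAD=main@C [fix=B main=C topic=C]
After op 5 (branch): HEAD=main@C [exp=C fix=B main=C topic=C]
After op 6 (merge): HEAD=main@D [exp=C fix=B main=D topic=C]
After op 7 (checkout): HEAD=fix@B [exp=C fix=B main=D topic=C]
After op 8 (commit): HEAD=fix@E [exp=C fix=E main=D topic=C]
After op 9 (commit): HEAD=fix@F [exp=C fix=F main=D topic=C]
After op 10 (reset): HEAD=fix@B [exp=C fix=B main=D topic=C]
After op 11 (reset): HEAD=fix@D [exp=C fix=D main=D topic=C]
After op 12 (commit): HEAD=fix@G [exp=C fix=G main=D topic=C]

Answer: A B C D G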